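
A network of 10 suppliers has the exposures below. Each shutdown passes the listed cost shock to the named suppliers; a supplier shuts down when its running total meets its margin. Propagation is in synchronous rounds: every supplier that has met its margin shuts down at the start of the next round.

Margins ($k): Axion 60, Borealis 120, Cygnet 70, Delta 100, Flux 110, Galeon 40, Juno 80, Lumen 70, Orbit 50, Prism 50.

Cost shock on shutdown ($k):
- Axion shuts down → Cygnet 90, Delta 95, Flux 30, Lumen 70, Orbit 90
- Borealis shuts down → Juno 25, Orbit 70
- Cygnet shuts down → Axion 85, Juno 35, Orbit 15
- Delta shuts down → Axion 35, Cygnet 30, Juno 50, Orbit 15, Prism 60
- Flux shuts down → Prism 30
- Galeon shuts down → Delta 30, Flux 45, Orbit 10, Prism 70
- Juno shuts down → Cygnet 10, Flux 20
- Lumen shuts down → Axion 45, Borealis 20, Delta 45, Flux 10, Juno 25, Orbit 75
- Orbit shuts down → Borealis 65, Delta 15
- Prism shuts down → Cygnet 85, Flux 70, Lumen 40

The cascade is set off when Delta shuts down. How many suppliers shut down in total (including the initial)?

8

Round 1 — Delta shuts down (initial).
  Axion: +35 → 35 < 60
  Cygnet: +30 → 30 < 70
  Juno: +50 → 50 < 80
  Orbit: +15 → 15 < 50
  Prism: +60 → 60 ≥ 50
Round 2 — Prism shuts down.
  Cygnet: +85 → 115 ≥ 70
  Flux: +70 → 70 < 110
  Lumen: +40 → 40 < 70
Round 3 — Cygnet shuts down.
  Axion: +85 → 120 ≥ 60
  Juno: +35 → 85 ≥ 80
  Orbit: +15 → 30 < 50
Round 4 — Axion, Juno shut down.
  Flux: +30+20 → 120 ≥ 110
  Lumen: +70 → 110 ≥ 70
  Orbit: +90 → 120 ≥ 50
Round 5 — Flux, Lumen, Orbit shut down.
  Borealis: +20+65 → 85 < 120
No further shutdowns.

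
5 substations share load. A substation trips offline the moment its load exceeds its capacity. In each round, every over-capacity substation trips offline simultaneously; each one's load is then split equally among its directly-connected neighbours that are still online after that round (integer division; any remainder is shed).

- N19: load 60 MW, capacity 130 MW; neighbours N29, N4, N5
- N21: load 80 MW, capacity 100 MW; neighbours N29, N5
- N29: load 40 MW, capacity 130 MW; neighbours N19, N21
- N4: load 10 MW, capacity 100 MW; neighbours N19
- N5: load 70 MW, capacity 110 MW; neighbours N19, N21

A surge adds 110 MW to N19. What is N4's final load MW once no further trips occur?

Round 1 — N19 at 170 > 130. N19 trips offline.
  N19 sheds 170 MW to N29, N4, N5: 56 each (2 lost).
    N29: 40+56 = 96 ≤ 130
    N4: 10+56 = 66 ≤ 100
    N5: 70+56 = 126 > 110
Round 2 — N5 trips offline.
  N5 sheds 126 MW to N21: 126 each.
    N21: 80+126 = 206 > 100
Round 3 — N21 trips offline.
  N21 sheds 206 MW to N29: 206 each.
    N29: 96+206 = 302 > 130
Round 4 — N29 trips offline.
  N29 sheds 302 MW: no online neighbours, lost.
No further trips.

66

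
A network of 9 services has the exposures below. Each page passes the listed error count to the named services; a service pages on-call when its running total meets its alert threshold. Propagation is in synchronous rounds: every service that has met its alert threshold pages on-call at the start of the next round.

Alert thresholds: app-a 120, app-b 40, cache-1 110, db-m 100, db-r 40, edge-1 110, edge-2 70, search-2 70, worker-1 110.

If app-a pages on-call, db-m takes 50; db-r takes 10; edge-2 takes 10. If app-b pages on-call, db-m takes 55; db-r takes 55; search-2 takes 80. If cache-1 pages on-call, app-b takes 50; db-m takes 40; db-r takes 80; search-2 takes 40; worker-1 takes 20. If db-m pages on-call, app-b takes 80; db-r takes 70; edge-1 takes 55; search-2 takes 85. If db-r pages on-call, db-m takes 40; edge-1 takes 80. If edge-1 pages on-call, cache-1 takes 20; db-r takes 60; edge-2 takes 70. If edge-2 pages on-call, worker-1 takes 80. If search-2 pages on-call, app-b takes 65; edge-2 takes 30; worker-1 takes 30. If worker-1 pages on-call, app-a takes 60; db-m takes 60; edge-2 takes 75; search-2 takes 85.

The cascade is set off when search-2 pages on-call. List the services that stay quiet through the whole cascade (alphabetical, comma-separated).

Round 1 — search-2 pages on-call (initial).
  app-b: +65 → 65 ≥ 40
  edge-2: +30 → 30 < 70
  worker-1: +30 → 30 < 110
Round 2 — app-b pages on-call.
  db-m: +55 → 55 < 100
  db-r: +55 → 55 ≥ 40
Round 3 — db-r pages on-call.
  db-m: +40 → 95 < 100
  edge-1: +80 → 80 < 110
No further pages.

app-a, cache-1, db-m, edge-1, edge-2, worker-1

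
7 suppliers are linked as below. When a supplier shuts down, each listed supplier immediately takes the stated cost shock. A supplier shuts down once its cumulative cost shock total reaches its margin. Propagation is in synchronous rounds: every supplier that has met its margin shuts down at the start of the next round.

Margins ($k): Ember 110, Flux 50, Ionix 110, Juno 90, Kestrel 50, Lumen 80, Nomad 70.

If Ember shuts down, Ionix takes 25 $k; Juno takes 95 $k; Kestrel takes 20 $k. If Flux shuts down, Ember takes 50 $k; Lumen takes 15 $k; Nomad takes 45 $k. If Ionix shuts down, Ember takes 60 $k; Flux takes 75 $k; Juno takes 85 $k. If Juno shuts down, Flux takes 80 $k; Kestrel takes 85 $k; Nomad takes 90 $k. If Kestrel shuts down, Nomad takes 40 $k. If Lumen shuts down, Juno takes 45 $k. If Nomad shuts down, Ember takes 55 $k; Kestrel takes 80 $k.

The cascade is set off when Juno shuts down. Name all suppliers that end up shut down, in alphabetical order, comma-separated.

Flux, Juno, Kestrel, Nomad

Round 1 — Juno shuts down (initial).
  Flux: +80 → 80 ≥ 50
  Kestrel: +85 → 85 ≥ 50
  Nomad: +90 → 90 ≥ 70
Round 2 — Flux, Kestrel, Nomad shut down.
  Ember: +50+55 → 105 < 110
  Lumen: +15 → 15 < 80
No further shutdowns.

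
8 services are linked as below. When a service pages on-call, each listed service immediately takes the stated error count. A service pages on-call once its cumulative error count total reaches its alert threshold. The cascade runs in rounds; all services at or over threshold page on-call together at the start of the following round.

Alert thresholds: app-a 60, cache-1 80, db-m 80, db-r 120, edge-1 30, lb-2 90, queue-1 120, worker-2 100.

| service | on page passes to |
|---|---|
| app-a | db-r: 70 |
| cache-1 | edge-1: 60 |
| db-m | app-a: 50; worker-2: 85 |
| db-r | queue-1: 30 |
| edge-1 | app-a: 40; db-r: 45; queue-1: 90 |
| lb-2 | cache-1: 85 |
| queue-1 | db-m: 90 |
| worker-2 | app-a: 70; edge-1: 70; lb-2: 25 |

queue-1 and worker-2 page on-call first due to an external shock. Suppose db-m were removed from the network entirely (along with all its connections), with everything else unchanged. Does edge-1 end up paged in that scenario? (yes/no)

yes

With db-m removed:
Round 1 — queue-1, worker-2 page on-call (initial).
  app-a: +70 → 70 ≥ 60
  edge-1: +70 → 70 ≥ 30
  lb-2: +25 → 25 < 90
Round 2 — app-a, edge-1 page on-call.
  db-r: +70+45 → 115 < 120
No further pages.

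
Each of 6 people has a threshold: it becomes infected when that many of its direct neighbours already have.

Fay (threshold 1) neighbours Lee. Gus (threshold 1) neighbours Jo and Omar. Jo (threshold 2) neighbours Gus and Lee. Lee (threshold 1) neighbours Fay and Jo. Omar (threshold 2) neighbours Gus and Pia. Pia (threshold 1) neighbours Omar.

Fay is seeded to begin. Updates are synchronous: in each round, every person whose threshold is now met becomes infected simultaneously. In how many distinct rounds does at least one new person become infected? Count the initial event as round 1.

2

Round 1 — Fay becomes infected (initial).
Round 2 — checking thresholds:
  Lee: 1 of 2 neighbours ≥ 1, becomes infected.
Round 3 — no new infections; cascade stops.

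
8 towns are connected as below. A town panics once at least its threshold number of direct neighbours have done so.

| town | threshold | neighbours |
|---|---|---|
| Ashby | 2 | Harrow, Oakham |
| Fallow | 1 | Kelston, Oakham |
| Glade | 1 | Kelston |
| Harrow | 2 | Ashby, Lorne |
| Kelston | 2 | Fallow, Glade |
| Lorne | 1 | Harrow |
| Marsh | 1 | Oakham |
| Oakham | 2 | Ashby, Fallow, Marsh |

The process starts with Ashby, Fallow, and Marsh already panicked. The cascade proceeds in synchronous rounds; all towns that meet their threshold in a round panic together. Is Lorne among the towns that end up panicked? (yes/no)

Round 1 — Ashby, Fallow, Marsh panic (initial).
Round 2 — checking thresholds:
  Harrow: 1 of 2 neighbours < 2, not yet.
  Kelston: 1 of 2 neighbours < 2, not yet.
  Oakham: 3 of 3 neighbours ≥ 2, panics.
Round 3 — no new panics; cascade stops.

no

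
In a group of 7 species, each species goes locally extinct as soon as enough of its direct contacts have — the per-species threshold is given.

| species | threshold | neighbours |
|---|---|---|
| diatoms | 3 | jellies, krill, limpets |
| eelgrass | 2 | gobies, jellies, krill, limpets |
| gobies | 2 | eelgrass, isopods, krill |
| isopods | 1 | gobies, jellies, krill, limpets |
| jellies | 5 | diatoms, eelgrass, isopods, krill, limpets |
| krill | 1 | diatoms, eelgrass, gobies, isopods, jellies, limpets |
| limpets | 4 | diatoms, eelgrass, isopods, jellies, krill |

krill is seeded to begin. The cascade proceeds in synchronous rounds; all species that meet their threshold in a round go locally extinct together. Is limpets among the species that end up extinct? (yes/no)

Round 1 — krill goes locally extinct (initial).
Round 2 — checking thresholds:
  diatoms: 1 of 3 neighbours < 3, holds.
  eelgrass: 1 of 4 neighbours < 2, holds.
  gobies: 1 of 3 neighbours < 2, holds.
  isopods: 1 of 4 neighbours ≥ 1, goes locally extinct.
  jellies: 1 of 5 neighbours < 5, holds.
  limpets: 1 of 5 neighbours < 4, holds.
Round 3 — checking thresholds:
  diatoms: 1 of 3 neighbours < 3, holds.
  eelgrass: 1 of 4 neighbours < 2, holds.
  gobies: 2 of 3 neighbours ≥ 2, goes locally extinct.
  jellies: 2 of 5 neighbours < 5, holds.
  limpets: 2 of 5 neighbours < 4, holds.
Round 4 — checking thresholds:
  diatoms: 1 of 3 neighbours < 3, holds.
  eelgrass: 2 of 4 neighbours ≥ 2, goes locally extinct.
  jellies: 2 of 5 neighbours < 5, holds.
  limpets: 2 of 5 neighbours < 4, holds.
Round 5 — no new extinctions; cascade stops.

no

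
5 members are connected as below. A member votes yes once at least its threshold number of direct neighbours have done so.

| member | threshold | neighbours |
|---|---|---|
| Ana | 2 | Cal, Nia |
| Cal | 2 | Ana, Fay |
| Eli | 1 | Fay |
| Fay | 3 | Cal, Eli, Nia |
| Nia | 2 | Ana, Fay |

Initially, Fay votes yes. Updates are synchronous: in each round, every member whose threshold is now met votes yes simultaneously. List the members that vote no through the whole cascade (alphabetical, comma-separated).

Ana, Cal, Nia

Round 1 — Fay votes yes (initial).
Round 2 — checking thresholds:
  Cal: 1 of 2 neighbours < 2, below threshold.
  Eli: 1 of 1 neighbours ≥ 1, votes yes.
  Nia: 1 of 2 neighbours < 2, below threshold.
Round 3 — no new yes votes; cascade stops.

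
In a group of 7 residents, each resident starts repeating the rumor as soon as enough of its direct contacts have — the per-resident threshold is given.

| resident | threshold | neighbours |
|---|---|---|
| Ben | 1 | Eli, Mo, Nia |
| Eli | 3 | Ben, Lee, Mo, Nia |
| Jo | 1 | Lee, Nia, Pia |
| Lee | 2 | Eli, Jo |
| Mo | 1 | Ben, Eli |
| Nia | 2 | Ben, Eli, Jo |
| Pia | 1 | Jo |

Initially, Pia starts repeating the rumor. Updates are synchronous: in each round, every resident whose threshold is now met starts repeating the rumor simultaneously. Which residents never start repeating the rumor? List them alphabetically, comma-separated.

Round 1 — Pia starts repeating the rumor (initial).
Round 2 — checking thresholds:
  Jo: 1 of 3 neighbours ≥ 1, starts repeating the rumor.
Round 3 — no new spreads; cascade stops.

Ben, Eli, Lee, Mo, Nia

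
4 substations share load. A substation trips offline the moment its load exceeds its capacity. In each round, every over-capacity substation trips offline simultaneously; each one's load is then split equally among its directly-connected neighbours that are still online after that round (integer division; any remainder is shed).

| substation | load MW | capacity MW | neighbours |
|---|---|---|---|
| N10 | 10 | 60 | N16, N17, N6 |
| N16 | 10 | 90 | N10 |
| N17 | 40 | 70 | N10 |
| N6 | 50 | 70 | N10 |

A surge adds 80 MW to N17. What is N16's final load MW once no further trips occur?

75

Round 1 — N17 at 120 > 70. N17 trips offline.
  N17 sheds 120 MW to N10: 120 each.
    N10: 10+120 = 130 > 60
Round 2 — N10 trips offline.
  N10 sheds 130 MW to N16, N6: 65 each.
    N16: 10+65 = 75 ≤ 90
    N6: 50+65 = 115 > 70
Round 3 — N6 trips offline.
  N6 sheds 115 MW: no online neighbours, lost.
No further trips.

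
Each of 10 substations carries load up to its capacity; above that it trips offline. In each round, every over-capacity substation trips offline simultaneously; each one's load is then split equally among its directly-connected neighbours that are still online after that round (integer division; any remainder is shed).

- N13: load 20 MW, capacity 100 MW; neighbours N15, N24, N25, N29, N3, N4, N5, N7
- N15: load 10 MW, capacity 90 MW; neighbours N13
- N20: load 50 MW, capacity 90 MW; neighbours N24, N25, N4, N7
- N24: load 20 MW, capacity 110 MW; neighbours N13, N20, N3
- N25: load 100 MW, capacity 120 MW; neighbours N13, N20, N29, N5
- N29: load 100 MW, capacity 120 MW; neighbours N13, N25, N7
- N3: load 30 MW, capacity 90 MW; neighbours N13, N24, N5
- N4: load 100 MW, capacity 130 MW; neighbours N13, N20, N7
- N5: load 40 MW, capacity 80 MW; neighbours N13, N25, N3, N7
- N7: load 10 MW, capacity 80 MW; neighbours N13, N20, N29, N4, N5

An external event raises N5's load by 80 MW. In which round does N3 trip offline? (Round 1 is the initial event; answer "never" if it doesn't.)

Round 1 — N5 at 120 > 80. N5 trips offline.
  N5 sheds 120 MW to N13, N25, N3, N7: 30 each.
    N13: 20+30 = 50 ≤ 100
    N25: 100+30 = 130 > 120
    N3: 30+30 = 60 ≤ 90
    N7: 10+30 = 40 ≤ 80
Round 2 — N25 trips offline.
  N25 sheds 130 MW to N13, N20, N29: 43 each (1 lost).
    N13: 50+43 = 93 ≤ 100
    N20: 50+43 = 93 > 90
    N29: 100+43 = 143 > 120
Round 3 — N20, N29 trip offline.
  N20 sheds 93 MW to N24, N4, N7: 31 each.
    N24: 20+31 = 51 ≤ 110
    N4: 100+31 = 131 > 130
    N7: 40+31 = 71 ≤ 80
  N29 sheds 143 MW to N13, N7: 71 each (1 lost).
    N13: 93+71 = 164 > 100
    N7: 71+71 = 142 > 80
Round 4 — N13, N4, N7 trip offline.
  N13 sheds 164 MW to N15, N24, N3: 54 each (2 lost).
    N15: 10+54 = 64 ≤ 90
    N24: 51+54 = 105 ≤ 110
    N3: 60+54 = 114 > 90
  N4 sheds 131 MW: no online neighbours, lost.
  N7 sheds 142 MW: no online neighbours, lost.
Round 5 — N3 trips offline.
  N3 sheds 114 MW to N24: 114 each.
    N24: 105+114 = 219 > 110
Round 6 — N24 trips offline.
  N24 sheds 219 MW: no online neighbours, lost.
No further trips.

5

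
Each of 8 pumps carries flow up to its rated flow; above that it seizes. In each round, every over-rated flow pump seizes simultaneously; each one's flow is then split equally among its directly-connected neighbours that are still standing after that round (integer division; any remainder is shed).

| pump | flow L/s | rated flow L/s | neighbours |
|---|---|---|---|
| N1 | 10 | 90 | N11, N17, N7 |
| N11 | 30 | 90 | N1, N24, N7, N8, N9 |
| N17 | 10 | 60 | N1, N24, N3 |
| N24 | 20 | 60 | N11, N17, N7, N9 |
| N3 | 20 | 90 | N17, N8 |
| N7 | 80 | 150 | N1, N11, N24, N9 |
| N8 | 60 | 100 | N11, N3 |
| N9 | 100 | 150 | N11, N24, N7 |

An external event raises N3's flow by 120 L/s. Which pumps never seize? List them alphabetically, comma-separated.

Round 1 — N3 at 140 > 90. N3 seizes.
  N3 sheds 140 L/s to N17, N8: 70 each.
    N17: 10+70 = 80 > 60
    N8: 60+70 = 130 > 100
Round 2 — N17, N8 seize.
  N17 sheds 80 L/s to N1, N24: 40 each.
    N1: 10+40 = 50 ≤ 90
    N24: 20+40 = 60 ≤ 60
  N8 sheds 130 L/s to N11: 130 each.
    N11: 30+130 = 160 > 90
Round 3 — N11 seizes.
  N11 sheds 160 L/s to N1, N24, N7, N9: 40 each.
    N1: 50+40 = 90 ≤ 90
    N24: 60+40 = 100 > 60
    N7: 80+40 = 120 ≤ 150
    N9: 100+40 = 140 ≤ 150
Round 4 — N24 seizes.
  N24 sheds 100 L/s to N7, N9: 50 each.
    N7: 120+50 = 170 > 150
    N9: 140+50 = 190 > 150
Round 5 — N7, N9 seize.
  N7 sheds 170 L/s to N1: 170 each.
    N1: 90+170 = 260 > 90
  N9 sheds 190 L/s: no online neighbours, lost.
Round 6 — N1 seizes.
  N1 sheds 260 L/s: no online neighbours, lost.
No further seizures.

none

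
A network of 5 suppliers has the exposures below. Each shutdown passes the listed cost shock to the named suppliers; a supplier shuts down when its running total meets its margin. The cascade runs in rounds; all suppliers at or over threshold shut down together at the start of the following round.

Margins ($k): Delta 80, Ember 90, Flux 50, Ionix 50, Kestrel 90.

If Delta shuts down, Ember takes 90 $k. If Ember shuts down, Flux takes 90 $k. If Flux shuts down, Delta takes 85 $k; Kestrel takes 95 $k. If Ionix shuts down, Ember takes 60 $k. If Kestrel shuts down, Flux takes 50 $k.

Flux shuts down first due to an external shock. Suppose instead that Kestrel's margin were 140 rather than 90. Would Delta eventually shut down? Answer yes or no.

With Kestrel's margin at 140:
Round 1 — Flux shuts down (initial).
  Delta: +85 → 85 ≥ 80
  Kestrel: +95 → 95 < 140
Round 2 — Delta shuts down.
  Ember: +90 → 90 ≥ 90
Round 3 — Ember shuts down.
No further shutdowns.

yes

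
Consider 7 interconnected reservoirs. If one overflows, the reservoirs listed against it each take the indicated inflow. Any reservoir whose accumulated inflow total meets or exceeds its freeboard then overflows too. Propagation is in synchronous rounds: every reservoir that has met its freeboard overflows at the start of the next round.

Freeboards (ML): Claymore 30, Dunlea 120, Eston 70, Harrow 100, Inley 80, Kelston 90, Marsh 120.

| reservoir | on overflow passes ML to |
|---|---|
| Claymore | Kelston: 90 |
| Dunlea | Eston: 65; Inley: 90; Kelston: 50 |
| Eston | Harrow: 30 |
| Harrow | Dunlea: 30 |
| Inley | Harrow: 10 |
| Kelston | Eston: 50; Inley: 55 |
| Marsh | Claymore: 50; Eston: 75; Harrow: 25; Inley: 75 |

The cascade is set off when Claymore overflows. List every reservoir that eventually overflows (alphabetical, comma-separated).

Round 1 — Claymore overflows (initial).
  Kelston: +90 → 90 ≥ 90
Round 2 — Kelston overflows.
  Eston: +50 → 50 < 70
  Inley: +55 → 55 < 80
No further overflows.

Claymore, Kelston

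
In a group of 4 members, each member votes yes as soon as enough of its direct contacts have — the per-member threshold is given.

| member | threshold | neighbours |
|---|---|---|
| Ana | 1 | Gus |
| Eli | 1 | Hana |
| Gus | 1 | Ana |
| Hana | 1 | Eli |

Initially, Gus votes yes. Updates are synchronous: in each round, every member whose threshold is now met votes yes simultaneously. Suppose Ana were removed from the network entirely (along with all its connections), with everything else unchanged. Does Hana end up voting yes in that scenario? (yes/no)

With Ana removed:
Round 1 — Gus votes yes (initial).
Round 2 — no new yes votes; cascade stops.

no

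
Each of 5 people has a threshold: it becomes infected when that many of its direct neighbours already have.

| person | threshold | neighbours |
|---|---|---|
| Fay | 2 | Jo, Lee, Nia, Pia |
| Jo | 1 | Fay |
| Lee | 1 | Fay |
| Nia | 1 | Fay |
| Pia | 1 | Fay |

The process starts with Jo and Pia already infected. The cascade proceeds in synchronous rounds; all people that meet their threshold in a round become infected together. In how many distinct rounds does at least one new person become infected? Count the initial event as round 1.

3

Round 1 — Jo, Pia become infected (initial).
Round 2 — checking thresholds:
  Fay: 2 of 4 neighbours ≥ 2, becomes infected.
Round 3 — checking thresholds:
  Lee: 1 of 1 neighbours ≥ 1, becomes infected.
  Nia: 1 of 1 neighbours ≥ 1, becomes infected.
Round 4 — no new infections; cascade stops.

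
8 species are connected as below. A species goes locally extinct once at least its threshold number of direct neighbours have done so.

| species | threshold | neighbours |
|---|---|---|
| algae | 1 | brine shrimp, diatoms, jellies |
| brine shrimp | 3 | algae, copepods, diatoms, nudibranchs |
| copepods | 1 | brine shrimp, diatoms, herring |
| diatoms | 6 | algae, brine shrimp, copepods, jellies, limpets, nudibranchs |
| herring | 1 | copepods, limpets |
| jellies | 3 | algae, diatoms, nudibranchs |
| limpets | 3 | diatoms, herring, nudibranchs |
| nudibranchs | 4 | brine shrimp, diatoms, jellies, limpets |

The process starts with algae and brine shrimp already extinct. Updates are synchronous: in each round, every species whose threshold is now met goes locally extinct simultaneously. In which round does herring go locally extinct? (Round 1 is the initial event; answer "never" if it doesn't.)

Round 1 — algae, brine shrimp go locally extinct (initial).
Round 2 — checking thresholds:
  copepods: 1 of 3 neighbours ≥ 1, goes locally extinct.
  diatoms: 2 of 6 neighbours < 6, not yet.
  jellies: 1 of 3 neighbours < 3, not yet.
  nudibranchs: 1 of 4 neighbours < 4, not yet.
Round 3 — checking thresholds:
  diatoms: 3 of 6 neighbours < 6, not yet.
  herring: 1 of 2 neighbours ≥ 1, goes locally extinct.
  jellies: 1 of 3 neighbours < 3, not yet.
  nudibranchs: 1 of 4 neighbours < 4, not yet.
Round 4 — no new extinctions; cascade stops.

3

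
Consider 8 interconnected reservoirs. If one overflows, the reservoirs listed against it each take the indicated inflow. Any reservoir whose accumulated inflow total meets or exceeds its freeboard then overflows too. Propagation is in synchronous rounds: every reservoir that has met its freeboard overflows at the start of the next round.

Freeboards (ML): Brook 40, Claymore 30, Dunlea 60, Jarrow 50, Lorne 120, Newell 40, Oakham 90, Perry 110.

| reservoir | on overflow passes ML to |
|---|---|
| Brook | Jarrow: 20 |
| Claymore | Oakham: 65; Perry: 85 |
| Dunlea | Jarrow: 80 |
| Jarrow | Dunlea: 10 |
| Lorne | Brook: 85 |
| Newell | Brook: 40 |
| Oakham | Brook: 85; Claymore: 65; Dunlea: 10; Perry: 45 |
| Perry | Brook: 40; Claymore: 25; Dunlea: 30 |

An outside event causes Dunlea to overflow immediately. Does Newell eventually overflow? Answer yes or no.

Round 1 — Dunlea overflows (initial).
  Jarrow: +80 → 80 ≥ 50
Round 2 — Jarrow overflows.
No further overflows.

no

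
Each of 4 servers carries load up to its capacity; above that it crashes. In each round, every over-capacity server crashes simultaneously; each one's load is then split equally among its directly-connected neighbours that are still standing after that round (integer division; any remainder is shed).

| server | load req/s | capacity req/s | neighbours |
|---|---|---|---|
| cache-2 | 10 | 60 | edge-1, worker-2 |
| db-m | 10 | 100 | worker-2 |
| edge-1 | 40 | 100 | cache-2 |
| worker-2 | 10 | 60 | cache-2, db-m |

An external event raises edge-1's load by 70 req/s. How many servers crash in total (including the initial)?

Round 1 — edge-1 at 110 > 100. edge-1 crashes.
  edge-1 sheds 110 req/s to cache-2: 110 each.
    cache-2: 10+110 = 120 > 60
Round 2 — cache-2 crashes.
  cache-2 sheds 120 req/s to worker-2: 120 each.
    worker-2: 10+120 = 130 > 60
Round 3 — worker-2 crashes.
  worker-2 sheds 130 req/s to db-m: 130 each.
    db-m: 10+130 = 140 > 100
Round 4 — db-m crashes.
  db-m sheds 140 req/s: no online neighbours, lost.
No further crashes.

4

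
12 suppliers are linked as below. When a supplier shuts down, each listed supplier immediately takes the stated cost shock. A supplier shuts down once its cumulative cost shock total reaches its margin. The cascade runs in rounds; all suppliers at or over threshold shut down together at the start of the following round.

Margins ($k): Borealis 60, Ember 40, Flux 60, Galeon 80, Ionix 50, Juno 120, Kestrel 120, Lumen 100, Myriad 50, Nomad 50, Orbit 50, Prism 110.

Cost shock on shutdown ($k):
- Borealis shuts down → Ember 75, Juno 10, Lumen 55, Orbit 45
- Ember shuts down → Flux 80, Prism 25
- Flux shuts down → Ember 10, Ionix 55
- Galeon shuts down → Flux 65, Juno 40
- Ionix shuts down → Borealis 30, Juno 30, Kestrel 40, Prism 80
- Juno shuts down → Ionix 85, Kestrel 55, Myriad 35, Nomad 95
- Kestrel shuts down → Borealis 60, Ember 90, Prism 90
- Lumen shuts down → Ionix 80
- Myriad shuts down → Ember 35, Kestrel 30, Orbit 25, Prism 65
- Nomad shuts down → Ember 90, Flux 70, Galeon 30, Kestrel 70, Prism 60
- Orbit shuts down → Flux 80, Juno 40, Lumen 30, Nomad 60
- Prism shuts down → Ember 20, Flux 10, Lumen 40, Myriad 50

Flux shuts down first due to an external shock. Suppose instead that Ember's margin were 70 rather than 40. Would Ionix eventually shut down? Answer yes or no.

yes

With Ember's margin at 70:
Round 1 — Flux shuts down (initial).
  Ember: +10 → 10 < 70
  Ionix: +55 → 55 ≥ 50
Round 2 — Ionix shuts down.
  Borealis: +30 → 30 < 60
  Juno: +30 → 30 < 120
  Kestrel: +40 → 40 < 120
  Prism: +80 → 80 < 110
No further shutdowns.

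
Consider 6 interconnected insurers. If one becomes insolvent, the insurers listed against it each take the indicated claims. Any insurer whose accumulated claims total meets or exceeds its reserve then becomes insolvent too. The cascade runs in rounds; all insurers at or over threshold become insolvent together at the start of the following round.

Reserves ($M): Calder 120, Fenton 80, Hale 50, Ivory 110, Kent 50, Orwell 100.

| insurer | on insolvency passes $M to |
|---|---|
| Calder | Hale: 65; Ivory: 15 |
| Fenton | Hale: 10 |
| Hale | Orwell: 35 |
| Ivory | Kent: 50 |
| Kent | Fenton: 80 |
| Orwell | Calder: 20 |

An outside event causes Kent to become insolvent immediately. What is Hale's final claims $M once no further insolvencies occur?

Round 1 — Kent becomes insolvent (initial).
  Fenton: +80 → 80 ≥ 80
Round 2 — Fenton becomes insolvent.
  Hale: +10 → 10 < 50
No further insolvencies.

10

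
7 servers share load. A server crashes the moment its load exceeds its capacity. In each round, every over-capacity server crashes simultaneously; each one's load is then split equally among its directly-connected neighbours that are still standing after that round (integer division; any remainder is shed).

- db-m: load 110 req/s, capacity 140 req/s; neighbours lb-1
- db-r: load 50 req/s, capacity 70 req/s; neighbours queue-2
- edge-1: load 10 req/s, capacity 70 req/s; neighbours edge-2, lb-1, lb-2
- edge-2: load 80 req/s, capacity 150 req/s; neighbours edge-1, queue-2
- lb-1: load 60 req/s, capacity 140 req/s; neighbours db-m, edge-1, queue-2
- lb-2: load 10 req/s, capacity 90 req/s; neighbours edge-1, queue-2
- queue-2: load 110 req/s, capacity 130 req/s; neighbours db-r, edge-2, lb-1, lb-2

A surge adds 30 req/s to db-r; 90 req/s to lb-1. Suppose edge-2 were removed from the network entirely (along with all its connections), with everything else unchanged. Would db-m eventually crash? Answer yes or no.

yes

With edge-2 removed:
Round 1 — db-r at 80 > 70; lb-1 at 150 > 140. db-r, lb-1 crash.
  db-r sheds 80 req/s to queue-2: 80 each.
    queue-2: 110+80 = 190 > 130
  lb-1 sheds 150 req/s to db-m, edge-1, queue-2: 50 each.
    db-m: 110+50 = 160 > 140
    edge-1: 10+50 = 60 ≤ 70
    queue-2: 190+50 = 240 > 130
Round 2 — db-m, queue-2 crash.
  db-m sheds 160 req/s: no online neighbours, lost.
  queue-2 sheds 240 req/s to lb-2: 240 each.
    lb-2: 10+240 = 250 > 90
Round 3 — lb-2 crashes.
  lb-2 sheds 250 req/s to edge-1: 250 each.
    edge-1: 60+250 = 310 > 70
Round 4 — edge-1 crashes.
  edge-1 sheds 310 req/s: no online neighbours, lost.
No further crashes.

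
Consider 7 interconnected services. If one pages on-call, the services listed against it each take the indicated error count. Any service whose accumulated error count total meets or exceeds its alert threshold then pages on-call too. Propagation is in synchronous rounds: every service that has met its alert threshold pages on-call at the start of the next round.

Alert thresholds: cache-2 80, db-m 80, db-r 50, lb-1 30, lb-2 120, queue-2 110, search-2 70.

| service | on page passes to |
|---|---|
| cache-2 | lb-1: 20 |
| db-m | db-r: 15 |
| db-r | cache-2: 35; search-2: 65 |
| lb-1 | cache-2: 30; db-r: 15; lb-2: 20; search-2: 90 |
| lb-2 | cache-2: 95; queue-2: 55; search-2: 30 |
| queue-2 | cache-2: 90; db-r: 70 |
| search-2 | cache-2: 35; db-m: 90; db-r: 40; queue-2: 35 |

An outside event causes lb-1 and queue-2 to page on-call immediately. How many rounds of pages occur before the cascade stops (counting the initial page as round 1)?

Round 1 — lb-1, queue-2 page on-call (initial).
  cache-2: +30+90 → 120 ≥ 80
  db-r: +15+70 → 85 ≥ 50
  lb-2: +20 → 20 < 120
  search-2: +90 → 90 ≥ 70
Round 2 — cache-2, db-r, search-2 page on-call.
  db-m: +90 → 90 ≥ 80
Round 3 — db-m pages on-call.
No further pages.

3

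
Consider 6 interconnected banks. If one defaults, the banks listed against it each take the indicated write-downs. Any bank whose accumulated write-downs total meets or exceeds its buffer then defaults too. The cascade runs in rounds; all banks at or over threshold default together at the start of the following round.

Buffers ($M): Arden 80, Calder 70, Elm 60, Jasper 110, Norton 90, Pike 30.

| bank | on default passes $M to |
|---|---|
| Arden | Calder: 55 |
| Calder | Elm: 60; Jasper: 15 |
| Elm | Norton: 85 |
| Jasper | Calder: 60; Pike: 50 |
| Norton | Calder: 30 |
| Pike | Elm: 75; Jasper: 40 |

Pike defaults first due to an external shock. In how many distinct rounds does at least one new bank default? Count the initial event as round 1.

2

Round 1 — Pike defaults (initial).
  Elm: +75 → 75 ≥ 60
  Jasper: +40 → 40 < 110
Round 2 — Elm defaults.
  Norton: +85 → 85 < 90
No further defaults.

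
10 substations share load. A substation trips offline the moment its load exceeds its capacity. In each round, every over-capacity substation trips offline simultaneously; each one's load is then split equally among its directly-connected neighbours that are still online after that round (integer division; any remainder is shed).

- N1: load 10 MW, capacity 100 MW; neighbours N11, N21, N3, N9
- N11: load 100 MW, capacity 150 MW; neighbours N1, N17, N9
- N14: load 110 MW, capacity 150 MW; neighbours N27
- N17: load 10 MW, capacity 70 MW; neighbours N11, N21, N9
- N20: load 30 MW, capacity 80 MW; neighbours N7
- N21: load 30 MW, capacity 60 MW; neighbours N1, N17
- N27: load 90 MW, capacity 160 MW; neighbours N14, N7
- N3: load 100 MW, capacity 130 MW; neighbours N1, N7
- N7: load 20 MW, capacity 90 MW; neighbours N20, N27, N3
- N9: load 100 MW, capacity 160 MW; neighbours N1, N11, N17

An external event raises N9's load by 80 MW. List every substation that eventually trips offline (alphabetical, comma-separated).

Round 1 — N9 at 180 > 160. N9 trips offline.
  N9 sheds 180 MW to N1, N11, N17: 60 each.
    N1: 10+60 = 70 ≤ 100
    N11: 100+60 = 160 > 150
    N17: 10+60 = 70 ≤ 70
Round 2 — N11 trips offline.
  N11 sheds 160 MW to N1, N17: 80 each.
    N1: 70+80 = 150 > 100
    N17: 70+80 = 150 > 70
Round 3 — N1, N17 trip offline.
  N1 sheds 150 MW to N21, N3: 75 each.
    N21: 30+75 = 105 > 60
    N3: 100+75 = 175 > 130
  N17 sheds 150 MW to N21: 150 each.
    N21: 105+150 = 255 > 60
Round 4 — N21, N3 trip offline.
  N21 sheds 255 MW: no online neighbours, lost.
  N3 sheds 175 MW to N7: 175 each.
    N7: 20+175 = 195 > 90
Round 5 — N7 trips offline.
  N7 sheds 195 MW to N20, N27: 97 each (1 lost).
    N20: 30+97 = 127 > 80
    N27: 90+97 = 187 > 160
Round 6 — N20, N27 trip offline.
  N20 sheds 127 MW: no online neighbours, lost.
  N27 sheds 187 MW to N14: 187 each.
    N14: 110+187 = 297 > 150
Round 7 — N14 trips offline.
  N14 sheds 297 MW: no online neighbours, lost.
No further trips.

N1, N11, N14, N17, N20, N21, N27, N3, N7, N9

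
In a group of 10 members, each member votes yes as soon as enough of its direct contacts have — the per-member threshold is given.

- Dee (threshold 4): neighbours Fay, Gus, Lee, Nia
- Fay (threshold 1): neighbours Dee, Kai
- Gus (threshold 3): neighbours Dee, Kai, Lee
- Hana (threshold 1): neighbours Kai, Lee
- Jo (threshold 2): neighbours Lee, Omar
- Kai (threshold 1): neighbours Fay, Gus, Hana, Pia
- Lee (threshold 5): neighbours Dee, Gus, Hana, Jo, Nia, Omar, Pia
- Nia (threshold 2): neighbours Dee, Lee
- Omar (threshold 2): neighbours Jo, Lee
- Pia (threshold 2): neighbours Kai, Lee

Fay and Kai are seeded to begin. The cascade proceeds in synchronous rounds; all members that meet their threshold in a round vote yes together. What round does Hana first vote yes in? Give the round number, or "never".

2

Round 1 — Fay, Kai vote yes (initial).
Round 2 — checking thresholds:
  Dee: 1 of 4 neighbours < 4, holds.
  Gus: 1 of 3 neighbours < 3, holds.
  Hana: 1 of 2 neighbours ≥ 1, votes yes.
  Pia: 1 of 2 neighbours < 2, holds.
Round 3 — no new yes votes; cascade stops.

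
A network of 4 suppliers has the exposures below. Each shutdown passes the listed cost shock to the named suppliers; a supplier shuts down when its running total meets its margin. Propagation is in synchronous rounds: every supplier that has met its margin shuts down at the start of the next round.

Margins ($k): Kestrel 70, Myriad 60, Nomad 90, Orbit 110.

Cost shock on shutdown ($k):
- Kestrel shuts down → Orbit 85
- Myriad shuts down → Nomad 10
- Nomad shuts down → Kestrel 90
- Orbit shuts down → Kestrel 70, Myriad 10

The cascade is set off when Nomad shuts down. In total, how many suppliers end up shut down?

2

Round 1 — Nomad shuts down (initial).
  Kestrel: +90 → 90 ≥ 70
Round 2 — Kestrel shuts down.
  Orbit: +85 → 85 < 110
No further shutdowns.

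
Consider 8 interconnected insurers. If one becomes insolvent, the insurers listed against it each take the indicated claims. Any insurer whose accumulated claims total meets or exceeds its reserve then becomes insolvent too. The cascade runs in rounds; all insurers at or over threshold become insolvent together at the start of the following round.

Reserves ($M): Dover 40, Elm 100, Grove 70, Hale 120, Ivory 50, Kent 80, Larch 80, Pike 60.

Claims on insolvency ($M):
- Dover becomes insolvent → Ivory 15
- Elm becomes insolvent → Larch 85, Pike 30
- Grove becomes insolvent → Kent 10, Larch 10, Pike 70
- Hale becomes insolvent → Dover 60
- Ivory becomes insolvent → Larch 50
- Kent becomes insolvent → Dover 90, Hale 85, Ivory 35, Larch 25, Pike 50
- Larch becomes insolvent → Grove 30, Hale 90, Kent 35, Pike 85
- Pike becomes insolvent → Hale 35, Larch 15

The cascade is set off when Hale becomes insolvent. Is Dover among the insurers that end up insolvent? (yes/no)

Round 1 — Hale becomes insolvent (initial).
  Dover: +60 → 60 ≥ 40
Round 2 — Dover becomes insolvent.
  Ivory: +15 → 15 < 50
No further insolvencies.

yes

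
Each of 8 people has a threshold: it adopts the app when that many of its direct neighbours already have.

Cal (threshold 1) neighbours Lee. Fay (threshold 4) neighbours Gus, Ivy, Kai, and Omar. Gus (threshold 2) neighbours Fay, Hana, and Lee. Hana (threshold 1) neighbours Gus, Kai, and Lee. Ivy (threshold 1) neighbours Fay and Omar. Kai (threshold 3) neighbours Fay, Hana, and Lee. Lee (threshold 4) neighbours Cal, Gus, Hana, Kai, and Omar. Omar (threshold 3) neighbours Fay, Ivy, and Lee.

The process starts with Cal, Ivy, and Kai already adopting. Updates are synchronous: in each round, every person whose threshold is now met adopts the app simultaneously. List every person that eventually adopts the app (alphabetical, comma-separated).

Cal, Hana, Ivy, Kai

Round 1 — Cal, Ivy, Kai adopt the app (initial).
Round 2 — checking thresholds:
  Fay: 2 of 4 neighbours < 4, not yet.
  Hana: 1 of 3 neighbours ≥ 1, adopts the app.
  Lee: 2 of 5 neighbours < 4, not yet.
  Omar: 1 of 3 neighbours < 3, not yet.
Round 3 — no new adoptions; cascade stops.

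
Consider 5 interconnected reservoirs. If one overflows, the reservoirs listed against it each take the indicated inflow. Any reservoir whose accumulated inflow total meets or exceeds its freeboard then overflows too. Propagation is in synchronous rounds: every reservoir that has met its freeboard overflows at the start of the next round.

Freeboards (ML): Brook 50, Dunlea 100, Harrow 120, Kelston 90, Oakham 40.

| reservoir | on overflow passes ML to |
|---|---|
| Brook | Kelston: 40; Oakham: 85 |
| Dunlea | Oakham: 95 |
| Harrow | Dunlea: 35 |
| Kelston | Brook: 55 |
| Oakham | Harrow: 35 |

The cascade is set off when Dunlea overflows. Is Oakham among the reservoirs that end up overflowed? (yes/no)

Round 1 — Dunlea overflows (initial).
  Oakham: +95 → 95 ≥ 40
Round 2 — Oakham overflows.
  Harrow: +35 → 35 < 120
No further overflows.

yes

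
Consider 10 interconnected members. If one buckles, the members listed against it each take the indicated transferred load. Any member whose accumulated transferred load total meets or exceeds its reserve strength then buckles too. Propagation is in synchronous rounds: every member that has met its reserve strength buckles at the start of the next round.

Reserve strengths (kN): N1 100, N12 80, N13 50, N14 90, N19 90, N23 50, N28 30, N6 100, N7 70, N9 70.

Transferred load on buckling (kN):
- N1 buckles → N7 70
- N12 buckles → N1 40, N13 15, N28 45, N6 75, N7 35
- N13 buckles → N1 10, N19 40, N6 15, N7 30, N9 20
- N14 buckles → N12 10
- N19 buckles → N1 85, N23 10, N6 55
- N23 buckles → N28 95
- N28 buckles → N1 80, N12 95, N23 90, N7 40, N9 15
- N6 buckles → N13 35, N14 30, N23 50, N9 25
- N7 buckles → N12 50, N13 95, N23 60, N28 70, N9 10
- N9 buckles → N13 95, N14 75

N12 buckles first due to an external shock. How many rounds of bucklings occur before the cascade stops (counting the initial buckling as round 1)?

4

Round 1 — N12 buckles (initial).
  N1: +40 → 40 < 100
  N13: +15 → 15 < 50
  N28: +45 → 45 ≥ 30
  N6: +75 → 75 < 100
  N7: +35 → 35 < 70
Round 2 — N28 buckles.
  N1: +80 → 120 ≥ 100
  N23: +90 → 90 ≥ 50
  N7: +40 → 75 ≥ 70
  N9: +15 → 15 < 70
Round 3 — N1, N23, N7 buckle.
  N13: +95 → 110 ≥ 50
  N9: +10 → 25 < 70
Round 4 — N13 buckles.
  N19: +40 → 40 < 90
  N6: +15 → 90 < 100
  N9: +20 → 45 < 70
No further bucklings.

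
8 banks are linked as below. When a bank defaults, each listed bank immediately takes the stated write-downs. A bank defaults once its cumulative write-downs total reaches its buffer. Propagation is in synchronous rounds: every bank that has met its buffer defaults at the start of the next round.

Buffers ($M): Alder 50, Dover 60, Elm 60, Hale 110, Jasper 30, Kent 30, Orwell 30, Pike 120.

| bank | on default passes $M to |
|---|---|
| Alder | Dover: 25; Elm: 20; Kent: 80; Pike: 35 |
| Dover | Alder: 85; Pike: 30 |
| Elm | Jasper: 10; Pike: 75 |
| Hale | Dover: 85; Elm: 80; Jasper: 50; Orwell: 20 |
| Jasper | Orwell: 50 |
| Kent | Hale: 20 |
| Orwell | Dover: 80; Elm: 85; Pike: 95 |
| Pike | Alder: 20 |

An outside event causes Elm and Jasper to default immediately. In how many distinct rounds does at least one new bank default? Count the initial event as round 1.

5

Round 1 — Elm, Jasper default (initial).
  Orwell: +50 → 50 ≥ 30
  Pike: +75 → 75 < 120
Round 2 — Orwell defaults.
  Dover: +80 → 80 ≥ 60
  Pike: +95 → 170 ≥ 120
Round 3 — Dover, Pike default.
  Alder: +85+20 → 105 ≥ 50
Round 4 — Alder defaults.
  Kent: +80 → 80 ≥ 30
Round 5 — Kent defaults.
  Hale: +20 → 20 < 110
No further defaults.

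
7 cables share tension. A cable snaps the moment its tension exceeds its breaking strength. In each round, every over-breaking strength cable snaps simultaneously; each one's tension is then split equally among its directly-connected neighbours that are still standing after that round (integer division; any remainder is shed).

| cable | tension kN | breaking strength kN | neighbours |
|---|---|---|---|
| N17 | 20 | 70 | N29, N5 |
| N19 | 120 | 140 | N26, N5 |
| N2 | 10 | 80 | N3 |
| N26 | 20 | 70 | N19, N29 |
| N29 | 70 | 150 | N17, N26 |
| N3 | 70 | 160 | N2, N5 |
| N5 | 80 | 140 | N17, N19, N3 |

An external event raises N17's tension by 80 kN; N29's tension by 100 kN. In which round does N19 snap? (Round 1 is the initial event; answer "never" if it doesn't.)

3

Round 1 — N17 at 100 > 70; N29 at 170 > 150. N17, N29 snap.
  N17 sheds 100 kN to N5: 100 each.
    N5: 80+100 = 180 > 140
  N29 sheds 170 kN to N26: 170 each.
    N26: 20+170 = 190 > 70
Round 2 — N26, N5 snap.
  N26 sheds 190 kN to N19: 190 each.
    N19: 120+190 = 310 > 140
  N5 sheds 180 kN to N19, N3: 90 each.
    N19: 310+90 = 400 > 140
    N3: 70+90 = 160 ≤ 160
Round 3 — N19 snaps.
  N19 sheds 400 kN: no online neighbours, lost.
No further breaks.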